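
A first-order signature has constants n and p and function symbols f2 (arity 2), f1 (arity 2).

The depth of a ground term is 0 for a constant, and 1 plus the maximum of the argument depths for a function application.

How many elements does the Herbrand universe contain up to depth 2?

Count level by level. With function symbols f2/2, f1/2, the terms of depth ≤ k are the 2 constants together with each function applied to depth-≤(k−1) tuples, so N_k = 2 + N_{k-1}^2 + N_{k-1}^2.
N_0 = 2
N_1 = 2 + 2^2 + 2^2 = 10
N_2 = 2 + 10^2 + 10^2 = 202

202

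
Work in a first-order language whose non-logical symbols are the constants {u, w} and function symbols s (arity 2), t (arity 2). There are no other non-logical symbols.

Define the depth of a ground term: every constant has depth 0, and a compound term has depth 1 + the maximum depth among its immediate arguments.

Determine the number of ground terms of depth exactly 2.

192

Count level by level. With function symbols s/2, t/2, the terms of depth ≤ k are the 2 constants together with each function applied to depth-≤(k−1) tuples, so N_k = 2 + N_{k-1}^2 + N_{k-1}^2.
N_0 = 2
N_1 = 2 + 2^2 + 2^2 = 10
N_2 = 2 + 10^2 + 10^2 = 202
Terms of depth exactly 2: N_2 − N_1 = 202 − 10 = 192.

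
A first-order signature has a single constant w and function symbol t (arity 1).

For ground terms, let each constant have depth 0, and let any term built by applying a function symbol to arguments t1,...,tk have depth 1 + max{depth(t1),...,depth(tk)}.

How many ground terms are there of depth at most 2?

Count level by level. With function symbols t/1, the terms of depth ≤ k are the 1 constant together with each function applied to depth-≤(k−1) tuples, so N_k = 1 + N_{k-1}.
N_0 = 1
N_1 = 1 + 1 = 2
N_2 = 1 + 2 = 3

3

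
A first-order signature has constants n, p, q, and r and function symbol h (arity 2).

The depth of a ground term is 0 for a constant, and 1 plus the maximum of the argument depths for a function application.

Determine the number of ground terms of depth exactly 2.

384

Count level by level. With function symbols h/2, the terms of depth ≤ k are the 4 constants together with each function applied to depth-≤(k−1) tuples, so N_k = 4 + N_{k-1}^2.
N_0 = 4
N_1 = 4 + 4^2 = 20
N_2 = 4 + 20^2 = 404
Terms of depth exactly 2: N_2 − N_1 = 404 − 20 = 384.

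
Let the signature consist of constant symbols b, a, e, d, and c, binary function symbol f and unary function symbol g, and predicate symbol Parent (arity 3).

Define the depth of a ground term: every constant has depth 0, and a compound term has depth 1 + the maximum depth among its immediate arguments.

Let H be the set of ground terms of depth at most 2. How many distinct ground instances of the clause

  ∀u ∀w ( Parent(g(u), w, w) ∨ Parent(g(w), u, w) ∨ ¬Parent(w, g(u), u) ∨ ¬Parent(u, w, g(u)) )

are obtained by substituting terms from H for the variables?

1600225

Ground terms of depth ≤ 2:
  Write N_k for the number of ground terms of depth ≤ k. A term of depth ≤ k is either a constant or a function symbol applied to arguments of depth ≤ k−1, so N_k = 5 + N_{k-1}^2 + N_{k-1}.
  N_0 = 5
  N_1 = 5 + 5^2 + 5 = 35
  N_2 = 5 + 35^2 + 35 = 1265
So there are 1265 ground terms available for substitution.
Each of u, w ranges independently over the available ground terms, and distinct assignments produce distinct instances.
Number of ground instances = 1265^2 = 1600225.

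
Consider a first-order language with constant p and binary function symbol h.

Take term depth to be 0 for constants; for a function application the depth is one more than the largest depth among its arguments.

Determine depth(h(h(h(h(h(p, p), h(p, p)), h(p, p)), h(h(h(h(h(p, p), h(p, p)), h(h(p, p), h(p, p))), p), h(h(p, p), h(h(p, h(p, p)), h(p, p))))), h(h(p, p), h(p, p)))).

7

depth(h(p, p)) = 1 + max(0, 0) = 1
depth(h(h(p, p), h(p, p))) = 1 + max(1, 1) = 2
depth(h(h(h(p, p), h(p, p)), h(p, p))) = 1 + max(2, 1) = 3
depth(h(h(h(p, p), h(p, p)), h(h(p, p), h(p, p)))) = 1 + max(2, 2) = 3
depth(h(h(h(h(p, p), h(p, p)), h(h(p, p), h(p, p))), p)) = 1 + max(3, 0) = 4
depth(h(p, h(p, p))) = 1 + max(0, 1) = 2
depth(h(h(p, h(p, p)), h(p, p))) = 1 + max(2, 1) = 3
depth(h(h(p, p), h(h(p, h(p, p)), h(p, p)))) = 1 + max(1, 3) = 4
depth(h(h(h(h(h(p, p), h(p, p)), h(h(p, p), h(p, p))), p), h(h(p, p), h(h(p, h(p, p)), h(p, p))))) = 1 + max(4, 4) = 5
depth(h(h(h(h(p, p), h(p, p)), h(p, p)), h(h(h(h(h(p, p), h(p, p)), h(h(p, p), h(p, p))), p), h(h(p, p), h(h(p, h(p, p)), h(p, p)))))) = 1 + max(3, 5) = 6
depth(h(h(h(h(h(p, p), h(p, p)), h(p, p)), h(h(h(h(h(p, p), h(p, p)), h(h(p, p), h(p, p))), p), h(h(p, p), h(h(p, h(p, p)), h(p, p))))), h(h(p, p), h(p, p)))) = 1 + max(6, 2) = 7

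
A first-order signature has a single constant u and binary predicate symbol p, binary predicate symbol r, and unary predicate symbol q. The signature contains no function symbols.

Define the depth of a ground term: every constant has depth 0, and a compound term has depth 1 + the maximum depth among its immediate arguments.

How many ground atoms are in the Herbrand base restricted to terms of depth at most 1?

First count ground terms of depth ≤ 1.
With no function symbols every ground term is a constant, so there is exactly 1 ground term at every depth bound.
N_0 = 1
N_1 = 1
Explicitly: u.
So |H| = 1.
Each predicate of arity r yields |H|^r ground atoms (one per choice of an r-tuple from H):
  p: 1^2 = 1;  r: 1^2 = 1;  q: 1
Total ground atoms: 1 + 1 + 1 = 3.

3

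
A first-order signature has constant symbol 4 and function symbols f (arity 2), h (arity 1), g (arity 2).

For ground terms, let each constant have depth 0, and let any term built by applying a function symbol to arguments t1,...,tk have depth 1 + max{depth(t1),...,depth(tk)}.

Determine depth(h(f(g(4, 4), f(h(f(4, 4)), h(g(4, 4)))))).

depth(g(4, 4)) = 1 + max(0, 0) = 1
depth(f(4, 4)) = 1 + max(0, 0) = 1
depth(h(f(4, 4))) = 1 + depth(f(4, 4)) = 1 + 1 = 2
depth(h(g(4, 4))) = 1 + depth(g(4, 4)) = 1 + 1 = 2
depth(f(h(f(4, 4)), h(g(4, 4)))) = 1 + max(2, 2) = 3
depth(f(g(4, 4), f(h(f(4, 4)), h(g(4, 4))))) = 1 + max(1, 3) = 4
depth(h(f(g(4, 4), f(h(f(4, 4)), h(g(4, 4)))))) = 1 + depth(f(g(4, 4), f(h(f(4, 4)), h(g(4, 4))))) = 1 + 4 = 5

5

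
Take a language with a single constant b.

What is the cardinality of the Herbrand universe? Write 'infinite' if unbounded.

1

There are no function symbols, so the only ground term is the single constant.
The Herbrand universe is {b}, finite with 1 element.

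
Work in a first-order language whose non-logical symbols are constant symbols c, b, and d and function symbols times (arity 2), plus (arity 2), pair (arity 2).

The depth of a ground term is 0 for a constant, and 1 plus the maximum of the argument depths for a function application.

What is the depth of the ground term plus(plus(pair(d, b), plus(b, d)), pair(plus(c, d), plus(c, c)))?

3

depth(pair(d, b)) = 1 + max(0, 0) = 1
depth(plus(b, d)) = 1 + max(0, 0) = 1
depth(plus(pair(d, b), plus(b, d))) = 1 + max(1, 1) = 2
depth(plus(c, d)) = 1 + max(0, 0) = 1
depth(plus(c, c)) = 1 + max(0, 0) = 1
depth(pair(plus(c, d), plus(c, c))) = 1 + max(1, 1) = 2
depth(plus(plus(pair(d, b), plus(b, d)), pair(plus(c, d), plus(c, c)))) = 1 + max(2, 2) = 3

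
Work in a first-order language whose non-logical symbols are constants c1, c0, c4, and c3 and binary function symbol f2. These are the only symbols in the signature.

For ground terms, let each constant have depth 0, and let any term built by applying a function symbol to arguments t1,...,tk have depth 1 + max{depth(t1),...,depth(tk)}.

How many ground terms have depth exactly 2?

If N_k denotes the number of depth-≤k ground terms, the 4 constants give N_0 = 4, and each function symbol of arity r contributes N_{k-1}^r new terms at level k: N_k = 4 + N_{k-1}^2.
N_0 = 4
N_1 = 4 + 4^2 = 20
N_2 = 4 + 20^2 = 404
Terms of depth exactly 2: N_2 − N_1 = 404 − 20 = 384.

384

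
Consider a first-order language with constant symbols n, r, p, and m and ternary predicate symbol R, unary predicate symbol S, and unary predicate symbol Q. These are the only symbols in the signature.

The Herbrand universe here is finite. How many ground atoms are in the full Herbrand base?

With no function symbols, the Herbrand universe is just the 4 constants.
Ground atoms per predicate: R: 4^3 = 64, S: 4, Q: 4.
Herbrand base size = 64 + 4 + 4 = 72.

72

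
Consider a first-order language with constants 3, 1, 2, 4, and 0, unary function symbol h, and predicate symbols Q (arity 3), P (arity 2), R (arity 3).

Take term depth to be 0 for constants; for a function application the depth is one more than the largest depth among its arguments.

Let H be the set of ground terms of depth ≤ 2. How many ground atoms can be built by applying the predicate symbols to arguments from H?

6975

First count ground terms of depth ≤ 2.
Let N_k count ground terms of depth at most k. Each non-constant term of depth ≤ k is some function symbol applied to depth-≤(k−1) arguments, giving N_k = 5 + N_{k-1}.
N_0 = 5
N_1 = 5 + 5 = 10
N_2 = 5 + 10 = 15
So |H| = 15.
For each predicate symbol, the number of ground atoms is |H| raised to its arity; summing:
  Q: 15^3 = 3375;  P: 15^2 = 225;  R: 15^3 = 3375
Total ground atoms: 3375 + 225 + 3375 = 6975.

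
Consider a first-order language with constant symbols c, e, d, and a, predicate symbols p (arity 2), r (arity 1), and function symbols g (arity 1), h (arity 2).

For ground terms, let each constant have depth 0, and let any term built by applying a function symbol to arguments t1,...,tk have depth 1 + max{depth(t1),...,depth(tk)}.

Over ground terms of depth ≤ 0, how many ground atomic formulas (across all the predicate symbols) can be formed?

20

First count ground terms of depth ≤ 0.
Let N_k = |{terms of depth ≤ k}|. Then N_0 = 4 and N_k = 4 + N_{k-1} + N_{k-1}^2 for k ≥ 1 (one summand per function symbol, arity giving the exponent).
N_0 = 4
So |H| = 4.
Ground atoms are formed by filling each argument slot of a predicate with a term from H, so an r-ary predicate gives |H|^r atoms:
  p: 4^2 = 16;  r: 4
Total ground atoms: 16 + 4 = 20.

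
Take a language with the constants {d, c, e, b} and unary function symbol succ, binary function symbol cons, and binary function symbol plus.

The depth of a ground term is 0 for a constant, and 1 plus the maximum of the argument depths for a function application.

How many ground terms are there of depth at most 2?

Count level by level. With function symbols succ/1, cons/2, plus/2, the terms of depth ≤ k are the 4 constants together with each function applied to depth-≤(k−1) tuples, so N_k = 4 + N_{k-1} + N_{k-1}^2 + N_{k-1}^2.
N_0 = 4
N_1 = 4 + 4 + 4^2 + 4^2 = 40
N_2 = 4 + 40 + 40^2 + 40^2 = 3244

3244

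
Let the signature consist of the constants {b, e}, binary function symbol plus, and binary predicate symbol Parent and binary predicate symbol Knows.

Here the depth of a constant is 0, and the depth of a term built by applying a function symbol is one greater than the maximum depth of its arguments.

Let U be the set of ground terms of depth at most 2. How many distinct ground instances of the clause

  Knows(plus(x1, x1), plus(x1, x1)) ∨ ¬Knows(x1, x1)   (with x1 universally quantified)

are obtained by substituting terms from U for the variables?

Ground terms of depth ≤ 2:
  Write N_k for the number of ground terms of depth ≤ k. A term of depth ≤ k is either a constant or a function symbol applied to arguments of depth ≤ k−1, so N_k = 2 + N_{k-1}^2.
  N_0 = 2
  N_1 = 2 + 2^2 = 6
  N_2 = 2 + 6^2 = 38
So there are 38 ground terms available for substitution.
The clause has 1 distinct variable (x1), which appears in the body. In the free term algebra distinct substitutions yield syntactically distinct ground instances.
Number of ground instances = 38.

38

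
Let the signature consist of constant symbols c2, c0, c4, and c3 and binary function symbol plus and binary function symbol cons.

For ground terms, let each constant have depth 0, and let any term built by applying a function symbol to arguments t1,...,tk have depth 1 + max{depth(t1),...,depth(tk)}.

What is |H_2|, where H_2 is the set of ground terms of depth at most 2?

2596

Count level by level. With function symbols plus/2, cons/2, the terms of depth ≤ k are the 4 constants together with each function applied to depth-≤(k−1) tuples, so N_k = 4 + N_{k-1}^2 + N_{k-1}^2.
N_0 = 4
N_1 = 4 + 4^2 + 4^2 = 36
N_2 = 4 + 36^2 + 36^2 = 2596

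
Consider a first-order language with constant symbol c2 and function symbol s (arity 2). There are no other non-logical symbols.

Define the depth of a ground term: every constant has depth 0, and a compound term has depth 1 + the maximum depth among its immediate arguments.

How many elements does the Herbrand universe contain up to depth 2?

Count level by level. With function symbols s/2, the terms of depth ≤ k are the 1 constant together with each function applied to depth-≤(k−1) tuples, so N_k = 1 + N_{k-1}^2.
N_0 = 1
N_1 = 1 + 1^2 = 2
N_2 = 1 + 2^2 = 5
Explicitly: c2, s(c2, c2), s(c2, s(c2, c2)), s(s(c2, c2), c2), s(s(c2, c2), s(c2, c2)).

5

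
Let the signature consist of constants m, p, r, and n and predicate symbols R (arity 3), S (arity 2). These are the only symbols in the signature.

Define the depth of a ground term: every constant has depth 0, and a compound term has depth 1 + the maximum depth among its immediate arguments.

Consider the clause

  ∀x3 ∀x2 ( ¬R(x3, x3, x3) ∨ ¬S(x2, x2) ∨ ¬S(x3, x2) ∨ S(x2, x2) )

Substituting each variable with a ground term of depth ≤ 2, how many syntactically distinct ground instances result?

16

Ground terms of depth ≤ 2:
  With no function symbols every ground term is a constant, so there are exactly 4 ground terms at every depth bound.
  N_0 = 4
  N_1 = 4
  N_2 = 4
  Explicitly: m, p, r, n.
So there are 4 ground terms available for substitution.
Each of x3, x2 ranges independently over the available ground terms, and distinct assignments produce distinct instances.
Number of ground instances = 4^2 = 16.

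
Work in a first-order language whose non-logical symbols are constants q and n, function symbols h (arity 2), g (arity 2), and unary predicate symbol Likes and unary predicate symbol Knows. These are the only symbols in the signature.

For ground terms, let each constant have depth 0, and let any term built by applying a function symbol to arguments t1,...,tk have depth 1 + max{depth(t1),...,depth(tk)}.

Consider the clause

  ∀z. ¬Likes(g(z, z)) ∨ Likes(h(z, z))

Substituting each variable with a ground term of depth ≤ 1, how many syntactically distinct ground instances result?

10

Ground terms of depth ≤ 1:
  If N_k denotes the number of depth-≤k ground terms, the 2 constants give N_0 = 2, and each function symbol of arity r contributes N_{k-1}^r new terms at level k: N_k = 2 + N_{k-1}^2 + N_{k-1}^2.
  N_0 = 2
  N_1 = 2 + 2^2 + 2^2 = 10
So there are 10 ground terms available for substitution.
There is 1 variable to instantiate (z),  occurring in at least one literal, so different choices give different ground instances.
Number of ground instances = 10.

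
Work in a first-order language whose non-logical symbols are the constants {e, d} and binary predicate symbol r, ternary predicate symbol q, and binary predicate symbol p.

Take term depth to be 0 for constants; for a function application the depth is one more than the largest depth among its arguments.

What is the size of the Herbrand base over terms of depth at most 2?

First count ground terms of depth ≤ 2.
With no function symbols every ground term is a constant, so there are exactly 2 ground terms at every depth bound.
N_0 = 2
N_1 = 2
N_2 = 2
Explicitly: e, d.
So |H| = 2.
For each predicate symbol, the number of ground atoms is |H| raised to its arity; summing:
  r: 2^2 = 4;  q: 2^3 = 8;  p: 2^2 = 4
Total ground atoms: 4 + 8 + 4 = 16.

16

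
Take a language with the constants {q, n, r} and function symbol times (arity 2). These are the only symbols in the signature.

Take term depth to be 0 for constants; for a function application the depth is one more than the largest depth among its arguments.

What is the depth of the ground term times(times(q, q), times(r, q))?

2

depth(times(q, q)) = 1 + max(0, 0) = 1
depth(times(r, q)) = 1 + max(0, 0) = 1
depth(times(times(q, q), times(r, q))) = 1 + max(1, 1) = 2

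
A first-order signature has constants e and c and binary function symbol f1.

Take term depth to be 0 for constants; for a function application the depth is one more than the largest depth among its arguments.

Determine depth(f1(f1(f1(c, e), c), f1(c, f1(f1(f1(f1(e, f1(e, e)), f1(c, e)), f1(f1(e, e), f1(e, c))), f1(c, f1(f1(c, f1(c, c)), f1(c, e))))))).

7

depth(f1(c, e)) = 1 + max(0, 0) = 1
depth(f1(f1(c, e), c)) = 1 + max(1, 0) = 2
depth(f1(e, e)) = 1 + max(0, 0) = 1
depth(f1(e, f1(e, e))) = 1 + max(0, 1) = 2
depth(f1(f1(e, f1(e, e)), f1(c, e))) = 1 + max(2, 1) = 3
depth(f1(e, c)) = 1 + max(0, 0) = 1
depth(f1(f1(e, e), f1(e, c))) = 1 + max(1, 1) = 2
depth(f1(f1(f1(e, f1(e, e)), f1(c, e)), f1(f1(e, e), f1(e, c)))) = 1 + max(3, 2) = 4
depth(f1(c, c)) = 1 + max(0, 0) = 1
depth(f1(c, f1(c, c))) = 1 + max(0, 1) = 2
depth(f1(f1(c, f1(c, c)), f1(c, e))) = 1 + max(2, 1) = 3
depth(f1(c, f1(f1(c, f1(c, c)), f1(c, e)))) = 1 + max(0, 3) = 4
depth(f1(f1(f1(f1(e, f1(e, e)), f1(c, e)), f1(f1(e, e), f1(e, c))), f1(c, f1(f1(c, f1(c, c)), f1(c, e))))) = 1 + max(4, 4) = 5
depth(f1(c, f1(f1(f1(f1(e, f1(e, e)), f1(c, e)), f1(f1(e, e), f1(e, c))), f1(c, f1(f1(c, f1(c, c)), f1(c, e)))))) = 1 + max(0, 5) = 6
depth(f1(f1(f1(c, e), c), f1(c, f1(f1(f1(f1(e, f1(e, e)), f1(c, e)), f1(f1(e, e), f1(e, c))), f1(c, f1(f1(c, f1(c, c)), f1(c, e))))))) = 1 + max(2, 6) = 7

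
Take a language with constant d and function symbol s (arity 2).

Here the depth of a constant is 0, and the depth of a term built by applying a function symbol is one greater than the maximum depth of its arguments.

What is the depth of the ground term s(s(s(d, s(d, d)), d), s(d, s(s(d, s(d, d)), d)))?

depth(s(d, d)) = 1 + max(0, 0) = 1
depth(s(d, s(d, d))) = 1 + max(0, 1) = 2
depth(s(s(d, s(d, d)), d)) = 1 + max(2, 0) = 3
depth(s(d, s(s(d, s(d, d)), d))) = 1 + max(0, 3) = 4
depth(s(s(s(d, s(d, d)), d), s(d, s(s(d, s(d, d)), d)))) = 1 + max(3, 4) = 5

5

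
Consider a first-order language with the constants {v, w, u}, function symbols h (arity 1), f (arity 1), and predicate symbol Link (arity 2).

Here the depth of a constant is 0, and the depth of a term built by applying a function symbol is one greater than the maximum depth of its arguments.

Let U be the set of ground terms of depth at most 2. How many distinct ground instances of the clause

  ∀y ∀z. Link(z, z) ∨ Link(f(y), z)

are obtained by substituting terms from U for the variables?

441

Ground terms of depth ≤ 2:
  If N_k denotes the number of depth-≤k ground terms, the 3 constants give N_0 = 3, and each function symbol of arity r contributes N_{k-1}^r new terms at level k: N_k = 3 + N_{k-1} + N_{k-1}.
  N_0 = 3
  N_1 = 3 + 3 + 3 = 9
  N_2 = 3 + 9 + 9 = 21
So there are 21 ground terms available for substitution.
Each of y, z ranges independently over the available ground terms, and distinct assignments produce distinct instances.
Number of ground instances = 21^2 = 441.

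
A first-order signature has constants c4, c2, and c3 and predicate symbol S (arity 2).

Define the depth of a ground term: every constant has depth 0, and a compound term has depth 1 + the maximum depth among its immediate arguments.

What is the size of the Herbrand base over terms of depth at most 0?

First count ground terms of depth ≤ 0.
With no function symbols every ground term is a constant, so there are exactly 3 ground terms at every depth bound.
N_0 = 3
Explicitly: c4, c2, c3.
So |H| = 3.
A ground atom is a predicate applied to a tuple of terms from H, so the count is the sum over predicates of |H|^arity:
  S: 3^2 = 9
Total ground atoms: 9.

9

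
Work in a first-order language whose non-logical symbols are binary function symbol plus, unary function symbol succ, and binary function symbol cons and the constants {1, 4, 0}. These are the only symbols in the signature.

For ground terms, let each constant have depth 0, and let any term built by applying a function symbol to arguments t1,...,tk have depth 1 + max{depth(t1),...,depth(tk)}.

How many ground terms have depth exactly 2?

1155

Write N_k for the number of ground terms of depth ≤ k. A term of depth ≤ k is either a constant or a function symbol applied to arguments of depth ≤ k−1, so N_k = 3 + N_{k-1}^2 + N_{k-1} + N_{k-1}^2.
N_0 = 3
N_1 = 3 + 3^2 + 3 + 3^2 = 24
N_2 = 3 + 24^2 + 24 + 24^2 = 1179
Terms of depth exactly 2: N_2 − N_1 = 1179 − 24 = 1155.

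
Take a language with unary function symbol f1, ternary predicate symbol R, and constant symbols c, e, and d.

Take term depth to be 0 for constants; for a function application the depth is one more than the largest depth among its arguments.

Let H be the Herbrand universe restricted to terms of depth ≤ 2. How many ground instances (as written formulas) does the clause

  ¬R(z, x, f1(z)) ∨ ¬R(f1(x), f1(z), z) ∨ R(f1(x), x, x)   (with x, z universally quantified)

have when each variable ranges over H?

Ground terms of depth ≤ 2:
  Count level by level. With function symbols f1/1, the terms of depth ≤ k are the 3 constants together with each function applied to depth-≤(k−1) tuples, so N_k = 3 + N_{k-1}.
  N_0 = 3
  N_1 = 3 + 3 = 6
  N_2 = 3 + 6 = 9
  Explicitly: c, e, d, f1(c), f1(e), f1(d), f1(f1(c)), f1(f1(e)), f1(f1(d)).
So there are 9 ground terms available for substitution.
The clause has 2 distinct variables (x, z), each appearing in the body. In the free term algebra distinct substitutions yield syntactically distinct ground instances.
Number of ground instances = 9^2 = 81.

81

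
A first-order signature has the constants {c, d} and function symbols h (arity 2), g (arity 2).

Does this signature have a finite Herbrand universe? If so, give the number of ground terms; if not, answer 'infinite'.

The signature has at least one function symbol (h, arity 2) and at least one constant (c).
Iterating h gives infinitely many distinct ground terms: c, h(c, c), h(h(c, c), h(c, c)), ...
So the Herbrand universe is infinite.

infinite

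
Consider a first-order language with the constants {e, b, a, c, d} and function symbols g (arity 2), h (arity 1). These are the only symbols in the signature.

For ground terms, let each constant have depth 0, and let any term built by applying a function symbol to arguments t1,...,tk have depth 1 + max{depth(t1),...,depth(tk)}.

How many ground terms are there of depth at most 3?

1601495

Write N_k for the number of ground terms of depth ≤ k. A term of depth ≤ k is either a constant or a function symbol applied to arguments of depth ≤ k−1, so N_k = 5 + N_{k-1}^2 + N_{k-1}.
N_0 = 5
N_1 = 5 + 5^2 + 5 = 35
N_2 = 5 + 35^2 + 35 = 1265
N_3 = 5 + 1265^2 + 1265 = 1601495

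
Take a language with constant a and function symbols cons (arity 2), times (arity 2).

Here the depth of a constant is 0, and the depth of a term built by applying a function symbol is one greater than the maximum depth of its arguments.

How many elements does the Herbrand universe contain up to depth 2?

19

If N_k denotes the number of depth-≤k ground terms, the 1 constant gives N_0 = 1, and each function symbol of arity r contributes N_{k-1}^r new terms at level k: N_k = 1 + N_{k-1}^2 + N_{k-1}^2.
N_0 = 1
N_1 = 1 + 1^2 + 1^2 = 3
N_2 = 1 + 3^2 + 3^2 = 19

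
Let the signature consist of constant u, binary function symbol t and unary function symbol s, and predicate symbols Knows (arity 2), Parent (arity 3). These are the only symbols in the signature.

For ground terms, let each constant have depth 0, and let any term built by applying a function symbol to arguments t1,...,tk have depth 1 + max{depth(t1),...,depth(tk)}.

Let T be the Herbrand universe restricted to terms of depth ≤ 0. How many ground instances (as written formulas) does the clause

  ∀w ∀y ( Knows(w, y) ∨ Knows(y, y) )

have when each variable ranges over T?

Ground terms of depth ≤ 0:
  If N_k denotes the number of depth-≤k ground terms, the 1 constant gives N_0 = 1, and each function symbol of arity r contributes N_{k-1}^r new terms at level k: N_k = 1 + N_{k-1}^2 + N_{k-1}.
  N_0 = 1
So there is exactly 1 ground term available for substitution.
The body mentions every one of the 2 quantified variables; since ground terms form a free algebra, no two substitutions collapse to the same formula.
Number of ground instances = 1^2 = 1.

1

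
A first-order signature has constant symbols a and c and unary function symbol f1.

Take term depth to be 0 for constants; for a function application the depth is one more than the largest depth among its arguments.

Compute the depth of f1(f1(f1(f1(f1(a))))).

5

depth(f1(a)) = 1 + depth(a) = 1 + 0 = 1
depth(f1(f1(a))) = 1 + depth(f1(a)) = 1 + 1 = 2
depth(f1(f1(f1(a)))) = 1 + depth(f1(f1(a))) = 1 + 2 = 3
depth(f1(f1(f1(f1(a))))) = 1 + depth(f1(f1(f1(a)))) = 1 + 3 = 4
depth(f1(f1(f1(f1(f1(a)))))) = 1 + depth(f1(f1(f1(f1(a))))) = 1 + 4 = 5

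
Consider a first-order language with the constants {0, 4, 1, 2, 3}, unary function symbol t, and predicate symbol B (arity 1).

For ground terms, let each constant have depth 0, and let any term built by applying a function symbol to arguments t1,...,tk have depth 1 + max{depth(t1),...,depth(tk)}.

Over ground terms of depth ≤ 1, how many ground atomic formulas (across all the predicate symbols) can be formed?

First count ground terms of depth ≤ 1.
Write N_k for the number of ground terms of depth ≤ k. A term of depth ≤ k is either a constant or a function symbol applied to arguments of depth ≤ k−1, so N_k = 5 + N_{k-1}.
N_0 = 5
N_1 = 5 + 5 = 10
So |H| = 10.
A ground atom is a predicate applied to a tuple of terms from H, so the count is the sum over predicates of |H|^arity:
  B: 10
Total ground atoms: 10.

10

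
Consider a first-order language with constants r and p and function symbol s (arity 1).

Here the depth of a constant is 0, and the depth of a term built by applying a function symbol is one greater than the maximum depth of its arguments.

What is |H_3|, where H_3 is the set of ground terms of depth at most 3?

8

Let N_k count ground terms of depth at most k. Each non-constant term of depth ≤ k is some function symbol applied to depth-≤(k−1) arguments, giving N_k = 2 + N_{k-1}.
N_0 = 2
N_1 = 2 + 2 = 4
N_2 = 2 + 4 = 6
N_3 = 2 + 6 = 8
Explicitly: r, p, s(r), s(p), s(s(r)), s(s(p)), s(s(s(r))), s(s(s(p))).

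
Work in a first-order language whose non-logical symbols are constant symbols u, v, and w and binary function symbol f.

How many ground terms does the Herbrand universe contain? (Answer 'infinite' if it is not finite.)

The signature has at least one function symbol (f, arity 2) and at least one constant (u).
Iterating f gives infinitely many distinct ground terms: u, f(u, u), f(f(u, u), f(u, u)), ...
So the Herbrand universe is infinite.

infinite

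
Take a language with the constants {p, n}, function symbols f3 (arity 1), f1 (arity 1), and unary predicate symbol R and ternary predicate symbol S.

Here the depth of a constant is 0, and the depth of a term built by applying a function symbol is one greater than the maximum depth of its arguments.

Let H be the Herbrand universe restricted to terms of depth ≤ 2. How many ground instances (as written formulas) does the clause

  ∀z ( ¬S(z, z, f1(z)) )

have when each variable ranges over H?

Ground terms of depth ≤ 2:
  If N_k denotes the number of depth-≤k ground terms, the 2 constants give N_0 = 2, and each function symbol of arity r contributes N_{k-1}^r new terms at level k: N_k = 2 + N_{k-1} + N_{k-1}.
  N_0 = 2
  N_1 = 2 + 2 + 2 = 6
  N_2 = 2 + 6 + 6 = 14
So there are 14 ground terms available for substitution.
The variable z ranges independently over the available ground terms, and distinct assignments produce distinct instances.
Number of ground instances = 14.

14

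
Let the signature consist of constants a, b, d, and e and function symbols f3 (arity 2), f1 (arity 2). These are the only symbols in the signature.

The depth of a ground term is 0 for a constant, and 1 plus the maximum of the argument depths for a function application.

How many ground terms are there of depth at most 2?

2596

Let N_k count ground terms of depth at most k. Each non-constant term of depth ≤ k is some function symbol applied to depth-≤(k−1) arguments, giving N_k = 4 + N_{k-1}^2 + N_{k-1}^2.
N_0 = 4
N_1 = 4 + 4^2 + 4^2 = 36
N_2 = 4 + 36^2 + 36^2 = 2596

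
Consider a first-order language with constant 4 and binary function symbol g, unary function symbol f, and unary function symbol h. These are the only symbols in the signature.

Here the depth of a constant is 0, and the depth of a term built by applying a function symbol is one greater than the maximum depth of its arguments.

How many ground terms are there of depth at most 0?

Let N_k count ground terms of depth at most k. Each non-constant term of depth ≤ k is some function symbol applied to depth-≤(k−1) arguments, giving N_k = 1 + N_{k-1}^2 + N_{k-1} + N_{k-1}.
N_0 = 1

1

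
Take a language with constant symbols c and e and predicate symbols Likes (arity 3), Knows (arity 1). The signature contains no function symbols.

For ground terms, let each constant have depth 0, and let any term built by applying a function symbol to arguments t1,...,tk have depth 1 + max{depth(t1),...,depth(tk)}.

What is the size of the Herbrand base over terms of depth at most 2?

First count ground terms of depth ≤ 2.
With no function symbols every ground term is a constant, so there are exactly 2 ground terms at every depth bound.
N_0 = 2
N_1 = 2
N_2 = 2
So |H| = 2.
Ground atoms are formed by filling each argument slot of a predicate with a term from H, so an r-ary predicate gives |H|^r atoms:
  Likes: 2^3 = 8;  Knows: 2
Total ground atoms: 8 + 2 = 10.

10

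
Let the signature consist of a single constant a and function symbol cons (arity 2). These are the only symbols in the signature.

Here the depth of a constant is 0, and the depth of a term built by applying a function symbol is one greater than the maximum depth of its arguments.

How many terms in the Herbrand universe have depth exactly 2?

Let N_k count ground terms of depth at most k. Each non-constant term of depth ≤ k is some function symbol applied to depth-≤(k−1) arguments, giving N_k = 1 + N_{k-1}^2.
N_0 = 1
N_1 = 1 + 1^2 = 2
N_2 = 1 + 2^2 = 5
Terms of depth exactly 2: N_2 − N_1 = 5 − 2 = 3.

3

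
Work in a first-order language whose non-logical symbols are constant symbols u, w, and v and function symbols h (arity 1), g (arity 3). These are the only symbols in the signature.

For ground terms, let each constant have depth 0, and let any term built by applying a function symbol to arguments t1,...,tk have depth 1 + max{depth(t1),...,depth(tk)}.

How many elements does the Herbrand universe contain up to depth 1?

Count level by level. With function symbols h/1, g/3, the terms of depth ≤ k are the 3 constants together with each function applied to depth-≤(k−1) tuples, so N_k = 3 + N_{k-1} + N_{k-1}^3.
N_0 = 3
N_1 = 3 + 3 + 3^3 = 33

33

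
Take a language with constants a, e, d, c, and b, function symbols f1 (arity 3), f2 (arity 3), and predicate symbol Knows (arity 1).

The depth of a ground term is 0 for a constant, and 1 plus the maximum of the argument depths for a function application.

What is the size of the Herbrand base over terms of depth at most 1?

First count ground terms of depth ≤ 1.
If N_k denotes the number of depth-≤k ground terms, the 5 constants give N_0 = 5, and each function symbol of arity r contributes N_{k-1}^r new terms at level k: N_k = 5 + N_{k-1}^3 + N_{k-1}^3.
N_0 = 5
N_1 = 5 + 5^3 + 5^3 = 255
So |H| = 255.
For each predicate symbol, the number of ground atoms is |H| raised to its arity; summing:
  Knows: 255
Total ground atoms: 255.

255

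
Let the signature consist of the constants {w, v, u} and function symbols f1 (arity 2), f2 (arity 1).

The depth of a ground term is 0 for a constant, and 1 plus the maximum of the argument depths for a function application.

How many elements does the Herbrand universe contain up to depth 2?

243

Let N_k = |{terms of depth ≤ k}|. Then N_0 = 3 and N_k = 3 + N_{k-1}^2 + N_{k-1} for k ≥ 1 (one summand per function symbol, arity giving the exponent).
N_0 = 3
N_1 = 3 + 3^2 + 3 = 15
N_2 = 3 + 15^2 + 15 = 243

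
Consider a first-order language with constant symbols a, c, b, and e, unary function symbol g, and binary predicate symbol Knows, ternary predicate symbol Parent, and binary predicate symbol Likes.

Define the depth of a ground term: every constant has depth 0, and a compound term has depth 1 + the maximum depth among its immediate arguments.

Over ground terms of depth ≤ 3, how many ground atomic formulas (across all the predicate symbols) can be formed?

4608

First count ground terms of depth ≤ 3.
Let N_k = |{terms of depth ≤ k}|. Then N_0 = 4 and N_k = 4 + N_{k-1} for k ≥ 1 (one summand per function symbol, arity giving the exponent).
N_0 = 4
N_1 = 4 + 4 = 8
N_2 = 4 + 8 = 12
N_3 = 4 + 12 = 16
So |H| = 16.
Each predicate of arity r yields |H|^r ground atoms (one per choice of an r-tuple from H):
  Knows: 16^2 = 256;  Parent: 16^3 = 4096;  Likes: 16^2 = 256
Total ground atoms: 256 + 4096 + 256 = 4608.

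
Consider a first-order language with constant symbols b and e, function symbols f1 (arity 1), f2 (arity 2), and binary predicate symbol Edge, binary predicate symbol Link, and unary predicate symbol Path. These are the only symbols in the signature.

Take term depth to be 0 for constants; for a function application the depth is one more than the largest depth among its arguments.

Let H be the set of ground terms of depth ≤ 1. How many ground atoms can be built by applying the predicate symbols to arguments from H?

First count ground terms of depth ≤ 1.
Write N_k for the number of ground terms of depth ≤ k. A term of depth ≤ k is either a constant or a function symbol applied to arguments of depth ≤ k−1, so N_k = 2 + N_{k-1} + N_{k-1}^2.
N_0 = 2
N_1 = 2 + 2 + 2^2 = 8
Explicitly: b, e, f1(b), f1(e), f2(b, b), f2(b, e), f2(e, b), f2(e, e).
So |H| = 8.
For each predicate symbol, the number of ground atoms is |H| raised to its arity; summing:
  Edge: 8^2 = 64;  Link: 8^2 = 64;  Path: 8
Total ground atoms: 64 + 64 + 8 = 136.

136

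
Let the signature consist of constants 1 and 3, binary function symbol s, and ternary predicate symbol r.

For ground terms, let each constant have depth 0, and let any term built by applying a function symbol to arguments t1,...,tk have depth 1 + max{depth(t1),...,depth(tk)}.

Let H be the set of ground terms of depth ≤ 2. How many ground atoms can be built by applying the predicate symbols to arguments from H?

54872

First count ground terms of depth ≤ 2.
If N_k denotes the number of depth-≤k ground terms, the 2 constants give N_0 = 2, and each function symbol of arity r contributes N_{k-1}^r new terms at level k: N_k = 2 + N_{k-1}^2.
N_0 = 2
N_1 = 2 + 2^2 = 6
N_2 = 2 + 6^2 = 38
So |H| = 38.
A ground atom is a predicate applied to a tuple of terms from H, so the count is the sum over predicates of |H|^arity:
  r: 38^3 = 54872
Total ground atoms: 54872.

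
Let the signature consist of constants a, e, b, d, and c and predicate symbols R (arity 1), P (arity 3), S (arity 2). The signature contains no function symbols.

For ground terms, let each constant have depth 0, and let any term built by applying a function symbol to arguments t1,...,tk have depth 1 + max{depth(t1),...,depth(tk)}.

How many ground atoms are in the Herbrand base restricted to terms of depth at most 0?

155

First count ground terms of depth ≤ 0.
With no function symbols every ground term is a constant, so there are exactly 5 ground terms at every depth bound.
N_0 = 5
Explicitly: a, e, b, d, c.
So |H| = 5.
For each predicate symbol, the number of ground atoms is |H| raised to its arity; summing:
  R: 5;  P: 5^3 = 125;  S: 5^2 = 25
Total ground atoms: 5 + 125 + 25 = 155.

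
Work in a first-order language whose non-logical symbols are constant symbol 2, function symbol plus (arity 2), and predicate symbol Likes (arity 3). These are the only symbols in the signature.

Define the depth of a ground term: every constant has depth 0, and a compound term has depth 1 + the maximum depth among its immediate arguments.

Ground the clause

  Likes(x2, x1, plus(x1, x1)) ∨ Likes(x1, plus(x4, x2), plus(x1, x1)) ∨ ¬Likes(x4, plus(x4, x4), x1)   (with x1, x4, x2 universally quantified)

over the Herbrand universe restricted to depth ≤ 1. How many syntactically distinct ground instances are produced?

8

Ground terms of depth ≤ 1:
  Count level by level. With function symbols plus/2, the terms of depth ≤ k are the 1 constant together with each function applied to depth-≤(k−1) tuples, so N_k = 1 + N_{k-1}^2.
  N_0 = 1
  N_1 = 1 + 1^2 = 2
  Explicitly: 2, plus(2, 2).
So there are 2 ground terms available for substitution.
The body mentions every one of the 3 quantified variables; since ground terms form a free algebra, no two substitutions collapse to the same formula.
Number of ground instances = 2^3 = 8.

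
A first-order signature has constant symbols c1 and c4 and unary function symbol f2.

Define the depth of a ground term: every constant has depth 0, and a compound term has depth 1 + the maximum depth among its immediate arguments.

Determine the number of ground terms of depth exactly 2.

Write N_k for the number of ground terms of depth ≤ k. A term of depth ≤ k is either a constant or a function symbol applied to arguments of depth ≤ k−1, so N_k = 2 + N_{k-1}.
N_0 = 2
N_1 = 2 + 2 = 4
N_2 = 2 + 4 = 6
Terms of depth exactly 2: N_2 − N_1 = 6 − 4 = 2.

2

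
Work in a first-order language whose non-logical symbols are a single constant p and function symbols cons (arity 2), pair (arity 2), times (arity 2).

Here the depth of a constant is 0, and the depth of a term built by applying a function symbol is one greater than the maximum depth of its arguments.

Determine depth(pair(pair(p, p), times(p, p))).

depth(pair(p, p)) = 1 + max(0, 0) = 1
depth(times(p, p)) = 1 + max(0, 0) = 1
depth(pair(pair(p, p), times(p, p))) = 1 + max(1, 1) = 2

2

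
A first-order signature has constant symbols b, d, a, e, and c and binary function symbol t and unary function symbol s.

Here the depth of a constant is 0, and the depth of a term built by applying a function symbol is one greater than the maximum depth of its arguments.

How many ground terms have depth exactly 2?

1230

Let N_k count ground terms of depth at most k. Each non-constant term of depth ≤ k is some function symbol applied to depth-≤(k−1) arguments, giving N_k = 5 + N_{k-1}^2 + N_{k-1}.
N_0 = 5
N_1 = 5 + 5^2 + 5 = 35
N_2 = 5 + 35^2 + 35 = 1265
Terms of depth exactly 2: N_2 − N_1 = 1265 − 35 = 1230.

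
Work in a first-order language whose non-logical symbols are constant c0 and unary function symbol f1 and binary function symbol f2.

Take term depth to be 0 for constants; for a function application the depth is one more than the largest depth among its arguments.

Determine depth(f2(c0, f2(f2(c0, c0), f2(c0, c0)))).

depth(f2(c0, c0)) = 1 + max(0, 0) = 1
depth(f2(f2(c0, c0), f2(c0, c0))) = 1 + max(1, 1) = 2
depth(f2(c0, f2(f2(c0, c0), f2(c0, c0)))) = 1 + max(0, 2) = 3

3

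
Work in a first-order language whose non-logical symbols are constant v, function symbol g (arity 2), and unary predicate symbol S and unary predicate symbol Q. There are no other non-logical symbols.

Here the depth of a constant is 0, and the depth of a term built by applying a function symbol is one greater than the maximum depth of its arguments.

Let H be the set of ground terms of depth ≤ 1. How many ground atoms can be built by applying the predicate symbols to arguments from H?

First count ground terms of depth ≤ 1.
Count level by level. With function symbols g/2, the terms of depth ≤ k are the 1 constant together with each function applied to depth-≤(k−1) tuples, so N_k = 1 + N_{k-1}^2.
N_0 = 1
N_1 = 1 + 1^2 = 2
So |H| = 2.
Ground atoms are formed by filling each argument slot of a predicate with a term from H, so an r-ary predicate gives |H|^r atoms:
  S: 2;  Q: 2
Total ground atoms: 2 + 2 = 4.

4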